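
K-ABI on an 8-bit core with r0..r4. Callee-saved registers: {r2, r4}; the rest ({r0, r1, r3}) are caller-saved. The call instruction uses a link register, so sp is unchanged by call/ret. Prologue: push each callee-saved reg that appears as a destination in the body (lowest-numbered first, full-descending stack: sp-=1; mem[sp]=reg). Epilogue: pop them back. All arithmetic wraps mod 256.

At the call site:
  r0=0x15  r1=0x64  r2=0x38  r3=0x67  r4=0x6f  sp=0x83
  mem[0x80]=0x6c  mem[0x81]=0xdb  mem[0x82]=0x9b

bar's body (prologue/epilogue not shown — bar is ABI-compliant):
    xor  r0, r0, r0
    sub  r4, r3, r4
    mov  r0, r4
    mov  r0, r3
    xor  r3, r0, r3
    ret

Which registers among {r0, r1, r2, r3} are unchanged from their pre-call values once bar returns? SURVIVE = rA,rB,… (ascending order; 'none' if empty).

prologue: push r4 -> mem[0x82]=0x6f, sp=0x82
body[0] xor  r0, r0, r0 -> r0=0x00
body[1] sub  r4, r3, r4 -> r4=0xf8
body[2] mov  r0, r4 -> r0=0xf8
body[3] mov  r0, r3 -> r0=0x67
body[4] xor  r3, r0, r3 -> r3=0x00
epilogue: pop r4=0x6f, sp=0x83
r0: caller-saved, written=True
r1: caller-saved, written=False
r2: callee-saved, written=False
r3: caller-saved, written=True

SURVIVE = r1,r2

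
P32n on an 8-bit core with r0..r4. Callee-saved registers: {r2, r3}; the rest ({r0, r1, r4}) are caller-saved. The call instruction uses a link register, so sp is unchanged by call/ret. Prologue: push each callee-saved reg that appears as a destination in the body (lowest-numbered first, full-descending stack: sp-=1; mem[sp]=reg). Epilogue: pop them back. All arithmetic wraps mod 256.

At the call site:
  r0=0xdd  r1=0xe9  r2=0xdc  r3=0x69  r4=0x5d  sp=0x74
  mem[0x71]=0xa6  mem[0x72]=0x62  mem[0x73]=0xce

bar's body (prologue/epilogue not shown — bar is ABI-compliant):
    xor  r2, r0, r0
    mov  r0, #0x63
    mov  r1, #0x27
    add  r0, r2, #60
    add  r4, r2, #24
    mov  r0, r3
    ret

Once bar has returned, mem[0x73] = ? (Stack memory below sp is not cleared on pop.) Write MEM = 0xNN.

prologue: push r2 → mem[0x73]=0xdc, sp=0x73
body[0] xor  r2, r0, r0 → r2=0x00
body[1] mov  r0, #0x63 → r0=0x63
body[2] mov  r1, #0x27 → r1=0x27
body[3] add  r0, r2, #60 → r0=0x3c
body[4] add  r4, r2, #24 → r4=0x18
body[5] mov  r0, r3 → r0=0x69
epilogue: pop r2=0xdc, sp=0x74
prologue pushed ['r2'] at ['0x73']

MEM = 0xdc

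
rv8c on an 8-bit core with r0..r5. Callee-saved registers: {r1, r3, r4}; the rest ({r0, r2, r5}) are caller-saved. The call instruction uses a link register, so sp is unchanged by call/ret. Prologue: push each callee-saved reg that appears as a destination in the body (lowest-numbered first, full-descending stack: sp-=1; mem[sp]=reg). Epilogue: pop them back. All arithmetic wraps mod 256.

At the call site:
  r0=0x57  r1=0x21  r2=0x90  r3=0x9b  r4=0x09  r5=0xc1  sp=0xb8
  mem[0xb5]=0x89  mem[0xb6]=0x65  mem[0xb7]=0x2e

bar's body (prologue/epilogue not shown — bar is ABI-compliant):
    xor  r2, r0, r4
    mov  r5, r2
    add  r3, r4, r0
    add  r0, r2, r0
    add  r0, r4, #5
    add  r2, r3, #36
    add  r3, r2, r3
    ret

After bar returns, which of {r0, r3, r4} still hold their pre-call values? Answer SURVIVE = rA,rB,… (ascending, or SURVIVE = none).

SURVIVE = r3,r4

prologue: push r3 → mem[0xb7]=0x9b, sp=0xb7
body[0] xor  r2, r0, r4 → r2=0x5e
body[1] mov  r5, r2 → r5=0x5e
body[2] add  r3, r4, r0 → r3=0x60
body[3] add  r0, r2, r0 → r0=0xb5
body[4] add  r0, r4, #5 → r0=0x0e
body[5] add  r2, r3, #36 → r2=0x84
body[6] add  r3, r2, r3 → r3=0xe4
epilogue: pop r3=0x9b, sp=0xb8
r0: caller-saved, written=True
r3: callee-saved, written=True
r4: callee-saved, written=False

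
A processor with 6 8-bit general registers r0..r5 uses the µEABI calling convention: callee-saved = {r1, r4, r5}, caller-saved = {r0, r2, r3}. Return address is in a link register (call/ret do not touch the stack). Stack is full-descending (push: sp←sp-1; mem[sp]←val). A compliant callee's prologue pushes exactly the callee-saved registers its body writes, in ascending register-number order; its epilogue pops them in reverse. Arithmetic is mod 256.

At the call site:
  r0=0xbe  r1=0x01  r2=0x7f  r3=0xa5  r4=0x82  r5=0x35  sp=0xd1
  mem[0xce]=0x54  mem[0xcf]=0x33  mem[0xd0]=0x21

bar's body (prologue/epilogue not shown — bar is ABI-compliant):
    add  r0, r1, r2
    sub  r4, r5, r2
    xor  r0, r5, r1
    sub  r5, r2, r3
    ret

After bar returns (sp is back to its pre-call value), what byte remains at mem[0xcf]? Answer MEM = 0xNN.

MEM = 0x35

prologue: push r4 -> mem[0xd0]=0x82, sp=0xd0
prologue: push r5 -> mem[0xcf]=0x35, sp=0xcf
body[0] add  r0, r1, r2 -> r0=0x80
body[1] sub  r4, r5, r2 -> r4=0xb6
body[2] xor  r0, r5, r1 -> r0=0x34
body[3] sub  r5, r2, r3 -> r5=0xda
epilogue: pop r5=0x35, sp=0xd0
epilogue: pop r4=0x82, sp=0xd1
prologue pushed ['r4', 'r5'] at ['0xd0', '0xcf']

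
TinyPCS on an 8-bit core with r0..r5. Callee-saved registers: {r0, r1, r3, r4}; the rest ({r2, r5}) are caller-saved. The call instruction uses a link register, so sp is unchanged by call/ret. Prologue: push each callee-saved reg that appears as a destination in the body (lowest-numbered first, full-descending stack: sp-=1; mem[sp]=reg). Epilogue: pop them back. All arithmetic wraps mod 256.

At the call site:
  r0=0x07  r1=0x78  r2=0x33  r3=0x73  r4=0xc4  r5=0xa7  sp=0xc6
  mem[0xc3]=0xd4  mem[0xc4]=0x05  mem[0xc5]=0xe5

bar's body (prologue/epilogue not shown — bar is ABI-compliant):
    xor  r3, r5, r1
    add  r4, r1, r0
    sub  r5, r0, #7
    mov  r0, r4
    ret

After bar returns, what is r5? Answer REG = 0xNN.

REG = 0x00

prologue: push r0 → mem[0xc5]=0x07, sp=0xc5
prologue: push r3 → mem[0xc4]=0x73, sp=0xc4
prologue: push r4 → mem[0xc3]=0xc4, sp=0xc3
body[0] xor  r3, r5, r1 → r3=0xdf
body[1] add  r4, r1, r0 → r4=0x7f
body[2] sub  r5, r0, #7 → r5=0x00
body[3] mov  r0, r4 → r0=0x7f
epilogue: pop r4=0xc4, sp=0xc4
epilogue: pop r3=0x73, sp=0xc5
epilogue: pop r0=0x07, sp=0xc6
r5 is caller-saved → body value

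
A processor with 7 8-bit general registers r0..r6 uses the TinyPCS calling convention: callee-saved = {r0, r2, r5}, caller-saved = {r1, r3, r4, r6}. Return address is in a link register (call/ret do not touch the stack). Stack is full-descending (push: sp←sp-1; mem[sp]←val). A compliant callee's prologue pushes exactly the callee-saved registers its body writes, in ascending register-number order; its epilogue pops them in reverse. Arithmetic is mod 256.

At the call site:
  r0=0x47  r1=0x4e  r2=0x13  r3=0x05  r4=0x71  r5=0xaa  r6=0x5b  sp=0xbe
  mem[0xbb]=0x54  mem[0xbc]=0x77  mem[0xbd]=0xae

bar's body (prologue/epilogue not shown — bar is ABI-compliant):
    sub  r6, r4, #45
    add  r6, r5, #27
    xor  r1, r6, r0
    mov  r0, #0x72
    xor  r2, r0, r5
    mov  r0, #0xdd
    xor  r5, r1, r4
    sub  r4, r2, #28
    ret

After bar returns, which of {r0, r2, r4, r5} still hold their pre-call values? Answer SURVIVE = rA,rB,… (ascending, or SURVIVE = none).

prologue: push r0 -> mem[0xbd]=0x47, sp=0xbd
prologue: push r2 -> mem[0xbc]=0x13, sp=0xbc
prologue: push r5 -> mem[0xbb]=0xaa, sp=0xbb
body[0] sub  r6, r4, #45 -> r6=0x44
body[1] add  r6, r5, #27 -> r6=0xc5
body[2] xor  r1, r6, r0 -> r1=0x82
body[3] mov  r0, #0x72 -> r0=0x72
body[4] xor  r2, r0, r5 -> r2=0xd8
body[5] mov  r0, #0xdd -> r0=0xdd
body[6] xor  r5, r1, r4 -> r5=0xf3
body[7] sub  r4, r2, #28 -> r4=0xbc
epilogue: pop r5=0xaa, sp=0xbc
epilogue: pop r2=0x13, sp=0xbd
epilogue: pop r0=0x47, sp=0xbe
r0: callee-saved, written=True
r2: callee-saved, written=True
r4: caller-saved, written=True
r5: callee-saved, written=True

SURVIVE = r0,r2,r5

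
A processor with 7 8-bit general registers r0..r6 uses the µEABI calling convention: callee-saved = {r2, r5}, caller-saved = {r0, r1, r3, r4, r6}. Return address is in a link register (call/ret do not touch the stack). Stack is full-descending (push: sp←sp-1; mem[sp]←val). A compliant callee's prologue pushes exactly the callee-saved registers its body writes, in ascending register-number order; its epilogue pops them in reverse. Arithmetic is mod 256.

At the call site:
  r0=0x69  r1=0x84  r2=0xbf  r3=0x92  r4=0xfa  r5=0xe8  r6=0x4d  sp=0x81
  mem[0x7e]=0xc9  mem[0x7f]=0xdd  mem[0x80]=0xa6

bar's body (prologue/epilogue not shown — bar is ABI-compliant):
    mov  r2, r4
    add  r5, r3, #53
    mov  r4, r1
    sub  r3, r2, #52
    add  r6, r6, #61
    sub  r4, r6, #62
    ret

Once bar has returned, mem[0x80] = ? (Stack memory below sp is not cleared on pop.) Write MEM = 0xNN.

MEM = 0xbf

prologue: push r2 -> mem[0x80]=0xbf, sp=0x80
prologue: push r5 -> mem[0x7f]=0xe8, sp=0x7f
body[0] mov  r2, r4 -> r2=0xfa
body[1] add  r5, r3, #53 -> r5=0xc7
body[2] mov  r4, r1 -> r4=0x84
body[3] sub  r3, r2, #52 -> r3=0xc6
body[4] add  r6, r6, #61 -> r6=0x8a
body[5] sub  r4, r6, #62 -> r4=0x4c
epilogue: pop r5=0xe8, sp=0x80
epilogue: pop r2=0xbf, sp=0x81
prologue pushed ['r2', 'r5'] at ['0x80', '0x7f']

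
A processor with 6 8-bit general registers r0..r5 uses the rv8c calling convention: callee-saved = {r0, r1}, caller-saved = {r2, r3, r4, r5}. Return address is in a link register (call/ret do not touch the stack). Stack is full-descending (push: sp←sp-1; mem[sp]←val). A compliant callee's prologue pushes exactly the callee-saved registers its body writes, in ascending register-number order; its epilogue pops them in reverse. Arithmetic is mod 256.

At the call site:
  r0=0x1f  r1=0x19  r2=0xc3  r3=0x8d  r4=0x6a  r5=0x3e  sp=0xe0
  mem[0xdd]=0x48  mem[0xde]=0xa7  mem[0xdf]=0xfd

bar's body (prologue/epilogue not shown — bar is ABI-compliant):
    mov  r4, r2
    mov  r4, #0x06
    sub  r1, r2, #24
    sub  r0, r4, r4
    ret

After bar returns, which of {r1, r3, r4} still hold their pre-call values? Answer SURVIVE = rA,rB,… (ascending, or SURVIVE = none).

SURVIVE = r1,r3

prologue: push r0 -> mem[0xdf]=0x1f, sp=0xdf
prologue: push r1 -> mem[0xde]=0x19, sp=0xde
body[0] mov  r4, r2 -> r4=0xc3
body[1] mov  r4, #0x06 -> r4=0x06
body[2] sub  r1, r2, #24 -> r1=0xab
body[3] sub  r0, r4, r4 -> r0=0x00
epilogue: pop r1=0x19, sp=0xdf
epilogue: pop r0=0x1f, sp=0xe0
r1: callee-saved, written=True
r3: caller-saved, written=False
r4: caller-saved, written=True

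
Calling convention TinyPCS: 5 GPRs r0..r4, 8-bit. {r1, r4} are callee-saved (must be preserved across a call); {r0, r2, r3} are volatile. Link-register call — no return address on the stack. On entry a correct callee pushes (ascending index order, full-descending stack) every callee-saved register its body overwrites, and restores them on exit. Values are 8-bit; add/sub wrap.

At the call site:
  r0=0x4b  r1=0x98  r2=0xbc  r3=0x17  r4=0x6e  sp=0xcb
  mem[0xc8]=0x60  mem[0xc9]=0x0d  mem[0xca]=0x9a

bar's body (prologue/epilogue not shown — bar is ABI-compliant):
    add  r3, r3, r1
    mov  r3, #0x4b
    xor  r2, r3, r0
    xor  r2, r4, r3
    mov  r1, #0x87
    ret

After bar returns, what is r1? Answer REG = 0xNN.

prologue: push r1 → mem[0xca]=0x98, sp=0xca
body[0] add  r3, r3, r1 → r3=0xaf
body[1] mov  r3, #0x4b → r3=0x4b
body[2] xor  r2, r3, r0 → r2=0x00
body[3] xor  r2, r4, r3 → r2=0x25
body[4] mov  r1, #0x87 → r1=0x87
epilogue: pop r1=0x98, sp=0xcb
r1 is callee-saved → restored

REG = 0x98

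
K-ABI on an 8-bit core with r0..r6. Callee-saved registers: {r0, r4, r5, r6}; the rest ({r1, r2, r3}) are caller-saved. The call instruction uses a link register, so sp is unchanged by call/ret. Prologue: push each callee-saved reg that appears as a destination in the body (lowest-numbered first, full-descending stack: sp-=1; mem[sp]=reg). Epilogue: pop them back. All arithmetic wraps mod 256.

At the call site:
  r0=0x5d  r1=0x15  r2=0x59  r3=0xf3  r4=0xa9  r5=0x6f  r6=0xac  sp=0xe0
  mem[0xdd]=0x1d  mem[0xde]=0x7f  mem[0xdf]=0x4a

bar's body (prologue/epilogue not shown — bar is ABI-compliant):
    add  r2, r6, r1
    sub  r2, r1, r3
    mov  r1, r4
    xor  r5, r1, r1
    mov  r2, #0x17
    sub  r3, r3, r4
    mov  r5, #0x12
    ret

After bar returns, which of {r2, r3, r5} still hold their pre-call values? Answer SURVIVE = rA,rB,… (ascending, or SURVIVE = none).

SURVIVE = r5

prologue: push r5 -> mem[0xdf]=0x6f, sp=0xdf
body[0] add  r2, r6, r1 -> r2=0xc1
body[1] sub  r2, r1, r3 -> r2=0x22
body[2] mov  r1, r4 -> r1=0xa9
body[3] xor  r5, r1, r1 -> r5=0x00
body[4] mov  r2, #0x17 -> r2=0x17
body[5] sub  r3, r3, r4 -> r3=0x4a
body[6] mov  r5, #0x12 -> r5=0x12
epilogue: pop r5=0x6f, sp=0xe0
r2: caller-saved, written=True
r3: caller-saved, written=True
r5: callee-saved, written=True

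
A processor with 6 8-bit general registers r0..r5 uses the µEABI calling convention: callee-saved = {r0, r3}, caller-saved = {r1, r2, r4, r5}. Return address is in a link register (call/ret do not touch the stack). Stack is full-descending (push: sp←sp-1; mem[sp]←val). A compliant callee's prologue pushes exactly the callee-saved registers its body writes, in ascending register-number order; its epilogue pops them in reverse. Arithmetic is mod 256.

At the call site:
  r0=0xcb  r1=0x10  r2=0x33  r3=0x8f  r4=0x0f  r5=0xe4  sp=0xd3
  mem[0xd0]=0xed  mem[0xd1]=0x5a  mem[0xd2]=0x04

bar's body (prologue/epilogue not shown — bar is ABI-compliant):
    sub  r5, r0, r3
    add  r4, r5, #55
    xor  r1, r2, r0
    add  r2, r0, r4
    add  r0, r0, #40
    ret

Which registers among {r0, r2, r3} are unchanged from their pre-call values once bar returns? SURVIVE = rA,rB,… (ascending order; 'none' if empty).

prologue: push r0 → mem[0xd2]=0xcb, sp=0xd2
body[0] sub  r5, r0, r3 → r5=0x3c
body[1] add  r4, r5, #55 → r4=0x73
body[2] xor  r1, r2, r0 → r1=0xf8
body[3] add  r2, r0, r4 → r2=0x3e
body[4] add  r0, r0, #40 → r0=0xf3
epilogue: pop r0=0xcb, sp=0xd3
r0: callee-saved, written=True
r2: caller-saved, written=True
r3: callee-saved, written=False

SURVIVE = r0,r3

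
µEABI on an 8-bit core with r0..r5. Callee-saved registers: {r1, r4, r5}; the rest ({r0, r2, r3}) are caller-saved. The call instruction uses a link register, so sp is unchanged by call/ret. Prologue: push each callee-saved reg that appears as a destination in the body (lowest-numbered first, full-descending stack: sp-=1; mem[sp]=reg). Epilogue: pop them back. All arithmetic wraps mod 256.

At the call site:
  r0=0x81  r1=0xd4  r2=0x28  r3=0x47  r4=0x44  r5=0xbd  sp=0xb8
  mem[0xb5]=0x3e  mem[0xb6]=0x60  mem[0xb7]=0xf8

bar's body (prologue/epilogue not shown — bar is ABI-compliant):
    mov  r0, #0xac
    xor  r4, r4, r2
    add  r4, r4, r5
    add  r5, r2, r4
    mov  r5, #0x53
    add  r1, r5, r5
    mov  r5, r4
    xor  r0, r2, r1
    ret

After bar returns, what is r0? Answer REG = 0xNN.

REG = 0x8e

prologue: push r1 -> mem[0xb7]=0xd4, sp=0xb7
prologue: push r4 -> mem[0xb6]=0x44, sp=0xb6
prologue: push r5 -> mem[0xb5]=0xbd, sp=0xb5
body[0] mov  r0, #0xac -> r0=0xac
body[1] xor  r4, r4, r2 -> r4=0x6c
body[2] add  r4, r4, r5 -> r4=0x29
body[3] add  r5, r2, r4 -> r5=0x51
body[4] mov  r5, #0x53 -> r5=0x53
body[5] add  r1, r5, r5 -> r1=0xa6
body[6] mov  r5, r4 -> r5=0x29
body[7] xor  r0, r2, r1 -> r0=0x8e
epilogue: pop r5=0xbd, sp=0xb6
epilogue: pop r4=0x44, sp=0xb7
epilogue: pop r1=0xd4, sp=0xb8
r0 is caller-saved -> body value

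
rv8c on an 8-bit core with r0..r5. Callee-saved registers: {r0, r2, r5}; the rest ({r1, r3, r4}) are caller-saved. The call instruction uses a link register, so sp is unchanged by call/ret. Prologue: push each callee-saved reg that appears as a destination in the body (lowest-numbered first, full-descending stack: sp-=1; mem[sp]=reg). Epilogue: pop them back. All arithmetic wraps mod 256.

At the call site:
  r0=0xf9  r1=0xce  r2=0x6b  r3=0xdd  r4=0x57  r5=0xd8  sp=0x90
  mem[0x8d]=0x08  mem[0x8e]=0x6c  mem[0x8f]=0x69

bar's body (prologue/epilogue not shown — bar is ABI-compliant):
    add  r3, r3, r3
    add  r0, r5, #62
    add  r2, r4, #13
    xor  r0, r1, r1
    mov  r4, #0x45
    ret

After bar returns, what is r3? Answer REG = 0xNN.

prologue: push r0 → mem[0x8f]=0xf9, sp=0x8f
prologue: push r2 → mem[0x8e]=0x6b, sp=0x8e
body[0] add  r3, r3, r3 → r3=0xba
body[1] add  r0, r5, #62 → r0=0x16
body[2] add  r2, r4, #13 → r2=0x64
body[3] xor  r0, r1, r1 → r0=0x00
body[4] mov  r4, #0x45 → r4=0x45
epilogue: pop r2=0x6b, sp=0x8f
epilogue: pop r0=0xf9, sp=0x90
r3 is caller-saved → body value

REG = 0xba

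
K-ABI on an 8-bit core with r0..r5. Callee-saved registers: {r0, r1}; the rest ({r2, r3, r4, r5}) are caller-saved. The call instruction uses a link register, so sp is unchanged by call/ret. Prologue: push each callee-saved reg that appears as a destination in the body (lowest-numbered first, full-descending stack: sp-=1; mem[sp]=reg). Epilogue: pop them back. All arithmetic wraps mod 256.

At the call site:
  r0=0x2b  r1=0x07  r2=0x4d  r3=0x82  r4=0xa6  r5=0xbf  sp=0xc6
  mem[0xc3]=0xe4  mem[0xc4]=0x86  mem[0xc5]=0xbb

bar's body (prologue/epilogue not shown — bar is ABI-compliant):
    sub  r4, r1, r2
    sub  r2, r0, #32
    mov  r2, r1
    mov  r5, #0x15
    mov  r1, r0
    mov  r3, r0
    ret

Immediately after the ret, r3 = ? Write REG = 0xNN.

prologue: push r1 → mem[0xc5]=0x07, sp=0xc5
body[0] sub  r4, r1, r2 → r4=0xba
body[1] sub  r2, r0, #32 → r2=0x0b
body[2] mov  r2, r1 → r2=0x07
body[3] mov  r5, #0x15 → r5=0x15
body[4] mov  r1, r0 → r1=0x2b
body[5] mov  r3, r0 → r3=0x2b
epilogue: pop r1=0x07, sp=0xc6
r3 is caller-saved → body value

REG = 0x2b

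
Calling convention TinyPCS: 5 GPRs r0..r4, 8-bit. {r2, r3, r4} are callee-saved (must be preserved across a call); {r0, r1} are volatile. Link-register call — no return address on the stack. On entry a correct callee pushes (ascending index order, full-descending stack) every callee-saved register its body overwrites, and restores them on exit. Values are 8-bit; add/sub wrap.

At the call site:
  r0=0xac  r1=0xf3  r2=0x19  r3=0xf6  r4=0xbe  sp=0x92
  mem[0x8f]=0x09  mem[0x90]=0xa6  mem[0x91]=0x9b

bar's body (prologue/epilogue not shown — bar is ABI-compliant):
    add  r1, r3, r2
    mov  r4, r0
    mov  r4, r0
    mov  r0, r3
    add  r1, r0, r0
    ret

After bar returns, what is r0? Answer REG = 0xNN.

prologue: push r4 -> mem[0x91]=0xbe, sp=0x91
body[0] add  r1, r3, r2 -> r1=0x0f
body[1] mov  r4, r0 -> r4=0xac
body[2] mov  r4, r0 -> r4=0xac
body[3] mov  r0, r3 -> r0=0xf6
body[4] add  r1, r0, r0 -> r1=0xec
epilogue: pop r4=0xbe, sp=0x92
r0 is caller-saved -> body value

REG = 0xf6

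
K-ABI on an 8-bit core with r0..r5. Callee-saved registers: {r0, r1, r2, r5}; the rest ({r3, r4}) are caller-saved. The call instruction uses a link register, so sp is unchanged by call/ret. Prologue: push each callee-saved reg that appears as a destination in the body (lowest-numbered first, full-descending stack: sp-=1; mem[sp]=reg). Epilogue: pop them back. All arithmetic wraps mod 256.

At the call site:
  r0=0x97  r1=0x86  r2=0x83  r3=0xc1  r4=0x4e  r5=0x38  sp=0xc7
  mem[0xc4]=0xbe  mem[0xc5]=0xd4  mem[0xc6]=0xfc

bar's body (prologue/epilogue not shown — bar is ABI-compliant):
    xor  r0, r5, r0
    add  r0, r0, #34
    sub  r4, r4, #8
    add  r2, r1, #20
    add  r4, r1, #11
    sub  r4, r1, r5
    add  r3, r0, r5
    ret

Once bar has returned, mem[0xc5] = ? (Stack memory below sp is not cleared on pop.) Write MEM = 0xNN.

MEM = 0x83

prologue: push r0 -> mem[0xc6]=0x97, sp=0xc6
prologue: push r2 -> mem[0xc5]=0x83, sp=0xc5
body[0] xor  r0, r5, r0 -> r0=0xaf
body[1] add  r0, r0, #34 -> r0=0xd1
body[2] sub  r4, r4, #8 -> r4=0x46
body[3] add  r2, r1, #20 -> r2=0x9a
body[4] add  r4, r1, #11 -> r4=0x91
body[5] sub  r4, r1, r5 -> r4=0x4e
body[6] add  r3, r0, r5 -> r3=0x09
epilogue: pop r2=0x83, sp=0xc6
epilogue: pop r0=0x97, sp=0xc7
prologue pushed ['r0', 'r2'] at ['0xc6', '0xc5']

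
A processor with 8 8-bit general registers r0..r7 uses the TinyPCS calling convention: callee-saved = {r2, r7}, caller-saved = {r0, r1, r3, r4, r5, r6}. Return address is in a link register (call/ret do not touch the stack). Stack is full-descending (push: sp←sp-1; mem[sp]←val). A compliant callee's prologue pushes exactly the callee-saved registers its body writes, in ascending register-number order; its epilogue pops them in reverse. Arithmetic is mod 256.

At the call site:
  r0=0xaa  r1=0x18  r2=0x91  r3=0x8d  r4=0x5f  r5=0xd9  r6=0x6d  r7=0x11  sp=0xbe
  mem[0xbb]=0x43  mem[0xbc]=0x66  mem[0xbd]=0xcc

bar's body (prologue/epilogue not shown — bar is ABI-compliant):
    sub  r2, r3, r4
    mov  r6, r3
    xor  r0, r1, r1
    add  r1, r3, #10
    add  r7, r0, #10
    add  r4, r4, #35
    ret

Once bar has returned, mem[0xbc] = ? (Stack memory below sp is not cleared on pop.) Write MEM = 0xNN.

prologue: push r2 -> mem[0xbd]=0x91, sp=0xbd
prologue: push r7 -> mem[0xbc]=0x11, sp=0xbc
body[0] sub  r2, r3, r4 -> r2=0x2e
body[1] mov  r6, r3 -> r6=0x8d
body[2] xor  r0, r1, r1 -> r0=0x00
body[3] add  r1, r3, #10 -> r1=0x97
body[4] add  r7, r0, #10 -> r7=0x0a
body[5] add  r4, r4, #35 -> r4=0x82
epilogue: pop r7=0x11, sp=0xbd
epilogue: pop r2=0x91, sp=0xbe
prologue pushed ['r2', 'r7'] at ['0xbd', '0xbc']

MEM = 0x11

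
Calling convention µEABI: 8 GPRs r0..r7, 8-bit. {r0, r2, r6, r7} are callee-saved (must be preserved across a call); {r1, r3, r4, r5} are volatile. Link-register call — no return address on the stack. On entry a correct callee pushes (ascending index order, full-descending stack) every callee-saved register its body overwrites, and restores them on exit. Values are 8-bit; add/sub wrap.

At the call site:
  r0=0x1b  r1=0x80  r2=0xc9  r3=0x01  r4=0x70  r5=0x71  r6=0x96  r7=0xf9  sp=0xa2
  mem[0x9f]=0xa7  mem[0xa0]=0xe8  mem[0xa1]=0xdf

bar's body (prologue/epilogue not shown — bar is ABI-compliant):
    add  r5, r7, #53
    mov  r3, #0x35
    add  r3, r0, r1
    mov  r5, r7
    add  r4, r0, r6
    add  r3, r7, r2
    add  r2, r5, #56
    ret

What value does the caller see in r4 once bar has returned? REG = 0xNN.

REG = 0xb1

prologue: push r2 -> mem[0xa1]=0xc9, sp=0xa1
body[0] add  r5, r7, #53 -> r5=0x2e
body[1] mov  r3, #0x35 -> r3=0x35
body[2] add  r3, r0, r1 -> r3=0x9b
body[3] mov  r5, r7 -> r5=0xf9
body[4] add  r4, r0, r6 -> r4=0xb1
body[5] add  r3, r7, r2 -> r3=0xc2
body[6] add  r2, r5, #56 -> r2=0x31
epilogue: pop r2=0xc9, sp=0xa2
r4 is caller-saved -> body value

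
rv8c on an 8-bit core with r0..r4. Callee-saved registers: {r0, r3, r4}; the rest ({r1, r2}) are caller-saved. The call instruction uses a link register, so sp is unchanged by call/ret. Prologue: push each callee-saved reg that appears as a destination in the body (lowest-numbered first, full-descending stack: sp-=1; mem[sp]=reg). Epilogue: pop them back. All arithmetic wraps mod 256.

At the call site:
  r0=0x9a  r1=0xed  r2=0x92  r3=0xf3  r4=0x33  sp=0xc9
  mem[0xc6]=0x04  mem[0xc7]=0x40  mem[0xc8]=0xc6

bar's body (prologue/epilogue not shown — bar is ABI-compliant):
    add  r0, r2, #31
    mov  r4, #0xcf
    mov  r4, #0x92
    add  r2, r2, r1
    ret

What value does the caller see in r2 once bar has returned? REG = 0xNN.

prologue: push r0 → mem[0xc8]=0x9a, sp=0xc8
prologue: push r4 → mem[0xc7]=0x33, sp=0xc7
body[0] add  r0, r2, #31 → r0=0xb1
body[1] mov  r4, #0xcf → r4=0xcf
body[2] mov  r4, #0x92 → r4=0x92
body[3] add  r2, r2, r1 → r2=0x7f
epilogue: pop r4=0x33, sp=0xc8
epilogue: pop r0=0x9a, sp=0xc9
r2 is caller-saved → body value

REG = 0x7f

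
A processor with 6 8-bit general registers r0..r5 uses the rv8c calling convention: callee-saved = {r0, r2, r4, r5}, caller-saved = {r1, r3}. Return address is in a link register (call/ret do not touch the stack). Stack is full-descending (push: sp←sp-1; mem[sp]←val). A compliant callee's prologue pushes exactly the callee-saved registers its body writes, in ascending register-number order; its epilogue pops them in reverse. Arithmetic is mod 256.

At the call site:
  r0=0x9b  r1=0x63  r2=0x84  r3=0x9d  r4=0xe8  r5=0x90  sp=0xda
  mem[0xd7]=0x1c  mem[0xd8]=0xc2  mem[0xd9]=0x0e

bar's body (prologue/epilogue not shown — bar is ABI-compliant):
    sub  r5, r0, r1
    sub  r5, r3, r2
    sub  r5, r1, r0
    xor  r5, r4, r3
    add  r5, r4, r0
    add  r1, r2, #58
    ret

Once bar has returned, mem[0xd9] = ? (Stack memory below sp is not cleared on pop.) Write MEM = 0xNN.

prologue: push r5 -> mem[0xd9]=0x90, sp=0xd9
body[0] sub  r5, r0, r1 -> r5=0x38
body[1] sub  r5, r3, r2 -> r5=0x19
body[2] sub  r5, r1, r0 -> r5=0xc8
body[3] xor  r5, r4, r3 -> r5=0x75
body[4] add  r5, r4, r0 -> r5=0x83
body[5] add  r1, r2, #58 -> r1=0xbe
epilogue: pop r5=0x90, sp=0xda
prologue pushed ['r5'] at ['0xd9']

MEM = 0x90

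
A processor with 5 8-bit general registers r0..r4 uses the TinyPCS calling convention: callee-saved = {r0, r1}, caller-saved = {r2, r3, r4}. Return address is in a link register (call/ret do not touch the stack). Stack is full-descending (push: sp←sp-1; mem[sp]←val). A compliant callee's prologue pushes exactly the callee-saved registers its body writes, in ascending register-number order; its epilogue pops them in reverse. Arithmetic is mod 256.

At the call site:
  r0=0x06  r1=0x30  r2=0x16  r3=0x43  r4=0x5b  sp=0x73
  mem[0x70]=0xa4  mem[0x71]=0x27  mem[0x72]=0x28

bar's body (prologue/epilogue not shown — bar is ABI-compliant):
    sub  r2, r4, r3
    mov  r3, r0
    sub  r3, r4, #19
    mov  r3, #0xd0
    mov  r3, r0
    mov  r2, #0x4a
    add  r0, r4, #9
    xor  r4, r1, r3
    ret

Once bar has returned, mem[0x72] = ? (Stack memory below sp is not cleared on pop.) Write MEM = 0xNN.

MEM = 0x06

prologue: push r0 -> mem[0x72]=0x06, sp=0x72
body[0] sub  r2, r4, r3 -> r2=0x18
body[1] mov  r3, r0 -> r3=0x06
body[2] sub  r3, r4, #19 -> r3=0x48
body[3] mov  r3, #0xd0 -> r3=0xd0
body[4] mov  r3, r0 -> r3=0x06
body[5] mov  r2, #0x4a -> r2=0x4a
body[6] add  r0, r4, #9 -> r0=0x64
body[7] xor  r4, r1, r3 -> r4=0x36
epilogue: pop r0=0x06, sp=0x73
prologue pushed ['r0'] at ['0x72']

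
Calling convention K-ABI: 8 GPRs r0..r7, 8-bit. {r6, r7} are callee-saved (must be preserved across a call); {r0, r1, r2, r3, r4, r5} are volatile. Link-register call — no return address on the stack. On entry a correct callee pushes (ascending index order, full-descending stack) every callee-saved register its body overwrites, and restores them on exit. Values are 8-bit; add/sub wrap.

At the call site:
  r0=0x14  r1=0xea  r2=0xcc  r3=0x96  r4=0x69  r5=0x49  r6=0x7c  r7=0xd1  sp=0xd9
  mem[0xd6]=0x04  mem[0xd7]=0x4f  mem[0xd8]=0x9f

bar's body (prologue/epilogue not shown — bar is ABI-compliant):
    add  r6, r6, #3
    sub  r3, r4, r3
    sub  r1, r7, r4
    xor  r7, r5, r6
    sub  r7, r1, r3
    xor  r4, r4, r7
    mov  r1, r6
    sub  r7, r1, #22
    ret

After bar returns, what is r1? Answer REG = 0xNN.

REG = 0x7f

prologue: push r6 → mem[0xd8]=0x7c, sp=0xd8
prologue: push r7 → mem[0xd7]=0xd1, sp=0xd7
body[0] add  r6, r6, #3 → r6=0x7f
body[1] sub  r3, r4, r3 → r3=0xd3
body[2] sub  r1, r7, r4 → r1=0x68
body[3] xor  r7, r5, r6 → r7=0x36
body[4] sub  r7, r1, r3 → r7=0x95
body[5] xor  r4, r4, r7 → r4=0xfc
body[6] mov  r1, r6 → r1=0x7f
body[7] sub  r7, r1, #22 → r7=0x69
epilogue: pop r7=0xd1, sp=0xd8
epilogue: pop r6=0x7c, sp=0xd9
r1 is caller-saved → body value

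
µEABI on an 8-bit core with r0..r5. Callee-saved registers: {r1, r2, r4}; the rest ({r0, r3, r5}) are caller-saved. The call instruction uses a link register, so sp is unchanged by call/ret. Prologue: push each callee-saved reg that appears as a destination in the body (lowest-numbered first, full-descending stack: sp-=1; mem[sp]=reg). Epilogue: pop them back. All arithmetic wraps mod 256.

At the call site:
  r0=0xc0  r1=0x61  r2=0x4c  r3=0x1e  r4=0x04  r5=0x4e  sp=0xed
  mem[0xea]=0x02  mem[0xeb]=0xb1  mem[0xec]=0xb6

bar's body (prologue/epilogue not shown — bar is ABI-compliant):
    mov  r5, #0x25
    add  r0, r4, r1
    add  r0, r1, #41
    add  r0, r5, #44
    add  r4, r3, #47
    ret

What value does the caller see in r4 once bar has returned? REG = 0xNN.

prologue: push r4 -> mem[0xec]=0x04, sp=0xec
body[0] mov  r5, #0x25 -> r5=0x25
body[1] add  r0, r4, r1 -> r0=0x65
body[2] add  r0, r1, #41 -> r0=0x8a
body[3] add  r0, r5, #44 -> r0=0x51
body[4] add  r4, r3, #47 -> r4=0x4d
epilogue: pop r4=0x04, sp=0xed
r4 is callee-saved -> restored

REG = 0x04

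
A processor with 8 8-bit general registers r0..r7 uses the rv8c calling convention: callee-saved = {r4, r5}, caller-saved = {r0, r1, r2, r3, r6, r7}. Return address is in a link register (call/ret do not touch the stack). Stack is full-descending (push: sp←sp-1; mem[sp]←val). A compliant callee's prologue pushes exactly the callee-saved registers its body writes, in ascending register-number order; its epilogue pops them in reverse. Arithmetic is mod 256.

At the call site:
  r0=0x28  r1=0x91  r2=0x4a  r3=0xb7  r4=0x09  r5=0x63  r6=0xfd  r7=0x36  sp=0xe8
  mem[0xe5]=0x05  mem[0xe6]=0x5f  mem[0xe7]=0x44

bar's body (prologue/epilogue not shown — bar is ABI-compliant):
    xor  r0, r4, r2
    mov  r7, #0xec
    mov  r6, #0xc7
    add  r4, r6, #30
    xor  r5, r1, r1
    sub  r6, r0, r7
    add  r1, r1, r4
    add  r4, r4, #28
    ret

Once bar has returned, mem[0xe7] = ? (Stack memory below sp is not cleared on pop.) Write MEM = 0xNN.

MEM = 0x09

prologue: push r4 -> mem[0xe7]=0x09, sp=0xe7
prologue: push r5 -> mem[0xe6]=0x63, sp=0xe6
body[0] xor  r0, r4, r2 -> r0=0x43
body[1] mov  r7, #0xec -> r7=0xec
body[2] mov  r6, #0xc7 -> r6=0xc7
body[3] add  r4, r6, #30 -> r4=0xe5
body[4] xor  r5, r1, r1 -> r5=0x00
body[5] sub  r6, r0, r7 -> r6=0x57
body[6] add  r1, r1, r4 -> r1=0x76
body[7] add  r4, r4, #28 -> r4=0x01
epilogue: pop r5=0x63, sp=0xe7
epilogue: pop r4=0x09, sp=0xe8
prologue pushed ['r4', 'r5'] at ['0xe7', '0xe6']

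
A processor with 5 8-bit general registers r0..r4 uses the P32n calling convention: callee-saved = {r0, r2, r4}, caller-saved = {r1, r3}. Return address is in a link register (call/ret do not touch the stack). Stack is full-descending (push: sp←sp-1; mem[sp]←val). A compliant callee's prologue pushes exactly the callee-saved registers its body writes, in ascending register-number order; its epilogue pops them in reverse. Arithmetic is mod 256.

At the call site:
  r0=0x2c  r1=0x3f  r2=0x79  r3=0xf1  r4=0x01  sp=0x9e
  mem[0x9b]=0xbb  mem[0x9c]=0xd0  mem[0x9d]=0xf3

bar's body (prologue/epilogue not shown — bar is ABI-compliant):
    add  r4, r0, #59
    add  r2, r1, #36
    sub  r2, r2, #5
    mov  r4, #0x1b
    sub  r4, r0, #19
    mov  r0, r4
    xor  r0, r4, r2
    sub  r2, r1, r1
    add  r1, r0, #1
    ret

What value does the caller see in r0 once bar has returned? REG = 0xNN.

REG = 0x2c

prologue: push r0 → mem[0x9d]=0x2c, sp=0x9d
prologue: push r2 → mem[0x9c]=0x79, sp=0x9c
prologue: push r4 → mem[0x9b]=0x01, sp=0x9b
body[0] add  r4, r0, #59 → r4=0x67
body[1] add  r2, r1, #36 → r2=0x63
body[2] sub  r2, r2, #5 → r2=0x5e
body[3] mov  r4, #0x1b → r4=0x1b
body[4] sub  r4, r0, #19 → r4=0x19
body[5] mov  r0, r4 → r0=0x19
body[6] xor  r0, r4, r2 → r0=0x47
body[7] sub  r2, r1, r1 → r2=0x00
body[8] add  r1, r0, #1 → r1=0x48
epilogue: pop r4=0x01, sp=0x9c
epilogue: pop r2=0x79, sp=0x9d
epilogue: pop r0=0x2c, sp=0x9e
r0 is callee-saved → restored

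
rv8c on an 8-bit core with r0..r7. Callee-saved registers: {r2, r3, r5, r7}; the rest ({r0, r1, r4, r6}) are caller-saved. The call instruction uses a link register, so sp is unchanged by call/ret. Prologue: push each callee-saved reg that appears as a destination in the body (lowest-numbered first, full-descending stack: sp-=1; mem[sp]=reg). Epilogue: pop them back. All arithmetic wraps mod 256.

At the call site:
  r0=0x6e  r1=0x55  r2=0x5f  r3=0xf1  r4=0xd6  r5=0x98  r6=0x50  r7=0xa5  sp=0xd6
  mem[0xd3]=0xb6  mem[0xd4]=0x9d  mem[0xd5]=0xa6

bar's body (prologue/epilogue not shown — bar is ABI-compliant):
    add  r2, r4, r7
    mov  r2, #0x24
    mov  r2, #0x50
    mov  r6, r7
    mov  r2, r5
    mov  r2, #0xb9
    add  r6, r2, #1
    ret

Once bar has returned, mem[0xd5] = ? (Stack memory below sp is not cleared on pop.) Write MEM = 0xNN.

MEM = 0x5f

prologue: push r2 -> mem[0xd5]=0x5f, sp=0xd5
body[0] add  r2, r4, r7 -> r2=0x7b
body[1] mov  r2, #0x24 -> r2=0x24
body[2] mov  r2, #0x50 -> r2=0x50
body[3] mov  r6, r7 -> r6=0xa5
body[4] mov  r2, r5 -> r2=0x98
body[5] mov  r2, #0xb9 -> r2=0xb9
body[6] add  r6, r2, #1 -> r6=0xba
epilogue: pop r2=0x5f, sp=0xd6
prologue pushed ['r2'] at ['0xd5']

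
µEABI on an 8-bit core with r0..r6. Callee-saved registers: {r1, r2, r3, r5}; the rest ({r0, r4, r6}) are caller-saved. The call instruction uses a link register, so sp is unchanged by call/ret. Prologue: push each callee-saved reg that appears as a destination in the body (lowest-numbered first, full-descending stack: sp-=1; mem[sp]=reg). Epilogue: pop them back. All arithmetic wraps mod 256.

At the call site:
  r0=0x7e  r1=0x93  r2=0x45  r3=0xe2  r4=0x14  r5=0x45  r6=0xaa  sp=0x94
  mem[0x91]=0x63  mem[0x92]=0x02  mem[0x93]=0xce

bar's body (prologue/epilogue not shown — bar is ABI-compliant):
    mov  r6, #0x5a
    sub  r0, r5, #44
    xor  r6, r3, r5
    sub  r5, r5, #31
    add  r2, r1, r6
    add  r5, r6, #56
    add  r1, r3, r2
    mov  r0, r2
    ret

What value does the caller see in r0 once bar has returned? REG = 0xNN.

prologue: push r1 → mem[0x93]=0x93, sp=0x93
prologue: push r2 → mem[0x92]=0x45, sp=0x92
prologue: push r5 → mem[0x91]=0x45, sp=0x91
body[0] mov  r6, #0x5a → r6=0x5a
body[1] sub  r0, r5, #44 → r0=0x19
body[2] xor  r6, r3, r5 → r6=0xa7
body[3] sub  r5, r5, #31 → r5=0x26
body[4] add  r2, r1, r6 → r2=0x3a
body[5] add  r5, r6, #56 → r5=0xdf
body[6] add  r1, r3, r2 → r1=0x1c
body[7] mov  r0, r2 → r0=0x3a
epilogue: pop r5=0x45, sp=0x92
epilogue: pop r2=0x45, sp=0x93
epilogue: pop r1=0x93, sp=0x94
r0 is caller-saved → body value

REG = 0x3a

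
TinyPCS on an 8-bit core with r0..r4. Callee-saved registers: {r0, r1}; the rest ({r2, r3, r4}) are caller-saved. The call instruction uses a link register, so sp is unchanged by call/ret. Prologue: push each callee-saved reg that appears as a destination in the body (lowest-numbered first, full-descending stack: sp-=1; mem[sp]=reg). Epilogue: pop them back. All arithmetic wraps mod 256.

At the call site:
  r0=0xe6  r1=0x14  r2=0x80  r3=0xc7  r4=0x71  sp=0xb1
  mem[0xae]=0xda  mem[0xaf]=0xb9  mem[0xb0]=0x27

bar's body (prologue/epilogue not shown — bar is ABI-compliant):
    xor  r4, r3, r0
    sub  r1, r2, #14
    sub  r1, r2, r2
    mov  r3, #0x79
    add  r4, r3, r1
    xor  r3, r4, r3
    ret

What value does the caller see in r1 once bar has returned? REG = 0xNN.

prologue: push r1 → mem[0xb0]=0x14, sp=0xb0
body[0] xor  r4, r3, r0 → r4=0x21
body[1] sub  r1, r2, #14 → r1=0x72
body[2] sub  r1, r2, r2 → r1=0x00
body[3] mov  r3, #0x79 → r3=0x79
body[4] add  r4, r3, r1 → r4=0x79
body[5] xor  r3, r4, r3 → r3=0x00
epilogue: pop r1=0x14, sp=0xb1
r1 is callee-saved → restored

REG = 0x14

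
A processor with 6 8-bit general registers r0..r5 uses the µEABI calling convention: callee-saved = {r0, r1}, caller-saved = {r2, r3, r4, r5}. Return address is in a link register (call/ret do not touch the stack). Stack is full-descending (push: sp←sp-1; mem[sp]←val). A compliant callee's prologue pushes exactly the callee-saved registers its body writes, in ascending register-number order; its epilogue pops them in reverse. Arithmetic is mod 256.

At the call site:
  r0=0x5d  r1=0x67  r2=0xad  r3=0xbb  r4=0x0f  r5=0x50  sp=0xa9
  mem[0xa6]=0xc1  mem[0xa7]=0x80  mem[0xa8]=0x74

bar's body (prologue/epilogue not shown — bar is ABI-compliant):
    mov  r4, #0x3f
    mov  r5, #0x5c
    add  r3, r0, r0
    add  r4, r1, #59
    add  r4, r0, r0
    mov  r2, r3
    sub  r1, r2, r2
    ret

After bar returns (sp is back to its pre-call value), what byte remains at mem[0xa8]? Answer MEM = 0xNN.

prologue: push r1 -> mem[0xa8]=0x67, sp=0xa8
body[0] mov  r4, #0x3f -> r4=0x3f
body[1] mov  r5, #0x5c -> r5=0x5c
body[2] add  r3, r0, r0 -> r3=0xba
body[3] add  r4, r1, #59 -> r4=0xa2
body[4] add  r4, r0, r0 -> r4=0xba
body[5] mov  r2, r3 -> r2=0xba
body[6] sub  r1, r2, r2 -> r1=0x00
epilogue: pop r1=0x67, sp=0xa9
prologue pushed ['r1'] at ['0xa8']

MEM = 0x67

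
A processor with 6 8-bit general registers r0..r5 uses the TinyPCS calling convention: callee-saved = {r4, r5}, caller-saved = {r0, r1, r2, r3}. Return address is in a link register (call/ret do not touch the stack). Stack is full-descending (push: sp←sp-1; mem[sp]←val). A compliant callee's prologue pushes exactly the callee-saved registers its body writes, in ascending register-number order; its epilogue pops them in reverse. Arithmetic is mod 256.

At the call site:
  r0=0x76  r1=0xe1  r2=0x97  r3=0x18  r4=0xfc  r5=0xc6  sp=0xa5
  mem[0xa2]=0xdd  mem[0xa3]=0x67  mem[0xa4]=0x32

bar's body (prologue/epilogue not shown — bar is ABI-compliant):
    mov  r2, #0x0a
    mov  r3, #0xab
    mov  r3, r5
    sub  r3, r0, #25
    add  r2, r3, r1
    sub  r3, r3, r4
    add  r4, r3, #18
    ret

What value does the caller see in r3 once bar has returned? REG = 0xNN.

REG = 0x61

prologue: push r4 → mem[0xa4]=0xfc, sp=0xa4
body[0] mov  r2, #0x0a → r2=0x0a
body[1] mov  r3, #0xab → r3=0xab
body[2] mov  r3, r5 → r3=0xc6
body[3] sub  r3, r0, #25 → r3=0x5d
body[4] add  r2, r3, r1 → r2=0x3e
body[5] sub  r3, r3, r4 → r3=0x61
body[6] add  r4, r3, #18 → r4=0x73
epilogue: pop r4=0xfc, sp=0xa5
r3 is caller-saved → body value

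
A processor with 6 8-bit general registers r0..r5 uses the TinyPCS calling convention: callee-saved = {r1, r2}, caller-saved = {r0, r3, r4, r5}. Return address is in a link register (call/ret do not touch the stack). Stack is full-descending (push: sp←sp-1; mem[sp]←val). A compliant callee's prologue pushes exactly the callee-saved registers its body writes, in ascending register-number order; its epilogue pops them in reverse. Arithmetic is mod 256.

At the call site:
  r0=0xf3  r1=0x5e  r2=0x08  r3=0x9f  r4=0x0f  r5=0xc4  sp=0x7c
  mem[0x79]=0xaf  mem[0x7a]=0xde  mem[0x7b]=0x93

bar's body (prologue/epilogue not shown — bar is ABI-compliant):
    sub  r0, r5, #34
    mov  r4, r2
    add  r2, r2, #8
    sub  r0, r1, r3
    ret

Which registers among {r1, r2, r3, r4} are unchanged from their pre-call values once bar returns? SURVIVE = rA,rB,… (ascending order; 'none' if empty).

prologue: push r2 → mem[0x7b]=0x08, sp=0x7b
body[0] sub  r0, r5, #34 → r0=0xa2
body[1] mov  r4, r2 → r4=0x08
body[2] add  r2, r2, #8 → r2=0x10
body[3] sub  r0, r1, r3 → r0=0xbf
epilogue: pop r2=0x08, sp=0x7c
r1: callee-saved, written=False
r2: callee-saved, written=True
r3: caller-saved, written=False
r4: caller-saved, written=True

SURVIVE = r1,r2,r3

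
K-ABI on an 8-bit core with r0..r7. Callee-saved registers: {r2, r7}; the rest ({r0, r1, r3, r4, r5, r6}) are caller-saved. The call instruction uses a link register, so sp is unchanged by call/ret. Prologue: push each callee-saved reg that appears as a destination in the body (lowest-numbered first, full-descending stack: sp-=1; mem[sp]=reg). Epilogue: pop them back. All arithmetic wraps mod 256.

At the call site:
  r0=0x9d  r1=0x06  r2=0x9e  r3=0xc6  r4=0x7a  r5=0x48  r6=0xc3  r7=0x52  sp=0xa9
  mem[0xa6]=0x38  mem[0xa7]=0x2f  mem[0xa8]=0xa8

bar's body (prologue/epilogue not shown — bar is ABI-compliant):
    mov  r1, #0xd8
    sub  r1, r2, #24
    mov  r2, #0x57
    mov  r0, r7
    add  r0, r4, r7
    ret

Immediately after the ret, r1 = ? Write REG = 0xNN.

prologue: push r2 → mem[0xa8]=0x9e, sp=0xa8
body[0] mov  r1, #0xd8 → r1=0xd8
body[1] sub  r1, r2, #24 → r1=0x86
body[2] mov  r2, #0x57 → r2=0x57
body[3] mov  r0, r7 → r0=0x52
body[4] add  r0, r4, r7 → r0=0xcc
epilogue: pop r2=0x9e, sp=0xa9
r1 is caller-saved → body value

REG = 0x86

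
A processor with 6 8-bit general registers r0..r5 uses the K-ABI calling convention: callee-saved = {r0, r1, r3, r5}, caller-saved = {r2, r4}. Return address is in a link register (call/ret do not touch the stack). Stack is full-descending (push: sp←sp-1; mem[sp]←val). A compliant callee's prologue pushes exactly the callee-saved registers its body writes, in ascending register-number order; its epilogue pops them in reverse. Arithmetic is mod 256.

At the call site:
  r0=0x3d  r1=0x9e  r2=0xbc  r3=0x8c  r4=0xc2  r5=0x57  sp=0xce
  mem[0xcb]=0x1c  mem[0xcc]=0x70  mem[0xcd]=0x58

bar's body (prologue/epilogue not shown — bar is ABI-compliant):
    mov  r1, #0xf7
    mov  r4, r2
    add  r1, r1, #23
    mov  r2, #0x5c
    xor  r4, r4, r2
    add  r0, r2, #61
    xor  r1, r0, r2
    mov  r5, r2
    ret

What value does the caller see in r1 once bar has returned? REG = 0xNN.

prologue: push r0 -> mem[0xcd]=0x3d, sp=0xcd
prologue: push r1 -> mem[0xcc]=0x9e, sp=0xcc
prologue: push r5 -> mem[0xcb]=0x57, sp=0xcb
body[0] mov  r1, #0xf7 -> r1=0xf7
body[1] mov  r4, r2 -> r4=0xbc
body[2] add  r1, r1, #23 -> r1=0x0e
body[3] mov  r2, #0x5c -> r2=0x5c
body[4] xor  r4, r4, r2 -> r4=0xe0
body[5] add  r0, r2, #61 -> r0=0x99
body[6] xor  r1, r0, r2 -> r1=0xc5
body[7] mov  r5, r2 -> r5=0x5c
epilogue: pop r5=0x57, sp=0xcc
epilogue: pop r1=0x9e, sp=0xcd
epilogue: pop r0=0x3d, sp=0xce
r1 is callee-saved -> restored

REG = 0x9e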